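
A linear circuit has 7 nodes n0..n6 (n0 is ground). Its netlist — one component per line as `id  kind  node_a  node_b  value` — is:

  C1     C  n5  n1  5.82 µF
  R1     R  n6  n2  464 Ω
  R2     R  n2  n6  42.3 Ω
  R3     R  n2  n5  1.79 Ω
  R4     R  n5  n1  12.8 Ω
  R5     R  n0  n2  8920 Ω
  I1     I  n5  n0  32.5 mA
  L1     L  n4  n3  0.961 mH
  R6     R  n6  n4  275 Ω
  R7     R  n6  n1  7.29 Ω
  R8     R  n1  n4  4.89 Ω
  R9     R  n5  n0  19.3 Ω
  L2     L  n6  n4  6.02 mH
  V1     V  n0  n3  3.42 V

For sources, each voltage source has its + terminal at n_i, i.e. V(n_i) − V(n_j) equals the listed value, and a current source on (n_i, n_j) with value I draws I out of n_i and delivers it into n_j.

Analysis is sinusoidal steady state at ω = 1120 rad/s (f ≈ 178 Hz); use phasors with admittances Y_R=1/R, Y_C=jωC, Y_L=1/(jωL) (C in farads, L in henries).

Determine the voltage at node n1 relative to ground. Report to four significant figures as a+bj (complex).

-3.154+0.1864j V

Apply KCL at each of the 6 non-ground nodes and solve the resulting linear system.
Node n1: branches {C1, R4, R7, R8} → V_1 = -3.154+0.1864j
Node n2: branches {R1, R2, R3, R5} → V_2 = -2.363+0.1206j
Node n3: branches {L1, V1} → V_3 = -3.420+0.000j
Node n4: branches {L1, R6, R8, L2} → V_4 = -3.414+0.09484j
Node n5: branches {C1, R3, R4, I1, R9} → V_5 = -2.323+0.1111j
Node n6: branches {R1, R2, R6, R7, L2} → V_6 = -3.243+0.3262j
Source currents: i(V1)=-0.08812+0.005770j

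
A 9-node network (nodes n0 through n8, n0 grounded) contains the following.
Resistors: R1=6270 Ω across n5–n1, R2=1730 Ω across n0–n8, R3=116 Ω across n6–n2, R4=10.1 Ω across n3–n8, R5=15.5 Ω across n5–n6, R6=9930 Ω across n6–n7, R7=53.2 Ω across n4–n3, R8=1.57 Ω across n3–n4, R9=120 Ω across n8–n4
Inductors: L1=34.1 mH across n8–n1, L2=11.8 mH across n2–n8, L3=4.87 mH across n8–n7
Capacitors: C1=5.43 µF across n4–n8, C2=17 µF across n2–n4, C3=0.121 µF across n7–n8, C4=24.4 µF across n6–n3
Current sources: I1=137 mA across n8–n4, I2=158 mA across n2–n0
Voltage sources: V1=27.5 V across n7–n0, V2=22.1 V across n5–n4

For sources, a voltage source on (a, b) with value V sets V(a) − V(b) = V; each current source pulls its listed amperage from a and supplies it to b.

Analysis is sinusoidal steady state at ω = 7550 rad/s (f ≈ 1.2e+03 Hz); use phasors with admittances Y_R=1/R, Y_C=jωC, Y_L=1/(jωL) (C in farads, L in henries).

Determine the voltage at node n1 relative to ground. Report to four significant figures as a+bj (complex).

MNA unknowns: 8 node voltages V₁..V_8 plus 2 source currents (V1, V2)
R1: Y=0.0001595+0.000j on G[5,1]
L1: Y=0.000-0.003884j on G[8,1]
C1: Y=0.000+0.04100j on G[4,8]
R2: Y=0.0005780+0.000j on G[0,8]
R3: Y=0.008621+0.000j on G[6,2]
C2: Y=0.000+0.1283j on G[2,4]
L2: Y=0.000-0.01122j on G[2,8]
C3: Y=0.000+0.0009136j on G[7,8]
I1: z[8]−=0.137, z[4]+=0.137
L3: Y=0.000-0.02720j on G[8,7]
R4: Y=0.09901+0.000j on G[3,8]
C4: Y=0.000+0.1842j on G[6,3]
R5: Y=0.06452+0.000j on G[5,6]
R6: Y=0.0001007+0.000j on G[6,7]
I2: z[2]−=0.158, z[0]+=0.158
R7: Y=0.01880+0.000j on G[4,3]
R8: Y=0.6369+0.000j on G[3,4]
R9: Y=0.008333+0.000j on G[8,4]
V1: row V7−V0=27.5, i_V1 at 7,0
V2: row V5−V4=22.1, i_V2 at 5,4
solve → V1=27.34-5.793j, V2=24.68-5.645j, V3=27.10-6.092j, V4=25.35-6.647j, V5=47.45-6.647j, V6=29.36-12.21j, V7=27.50+0.000j, V8=27.31-6.619j
aux → i_V1=-0.1738+0.003826j, i_V2=-1.170-0.3586j

27.34-5.793j V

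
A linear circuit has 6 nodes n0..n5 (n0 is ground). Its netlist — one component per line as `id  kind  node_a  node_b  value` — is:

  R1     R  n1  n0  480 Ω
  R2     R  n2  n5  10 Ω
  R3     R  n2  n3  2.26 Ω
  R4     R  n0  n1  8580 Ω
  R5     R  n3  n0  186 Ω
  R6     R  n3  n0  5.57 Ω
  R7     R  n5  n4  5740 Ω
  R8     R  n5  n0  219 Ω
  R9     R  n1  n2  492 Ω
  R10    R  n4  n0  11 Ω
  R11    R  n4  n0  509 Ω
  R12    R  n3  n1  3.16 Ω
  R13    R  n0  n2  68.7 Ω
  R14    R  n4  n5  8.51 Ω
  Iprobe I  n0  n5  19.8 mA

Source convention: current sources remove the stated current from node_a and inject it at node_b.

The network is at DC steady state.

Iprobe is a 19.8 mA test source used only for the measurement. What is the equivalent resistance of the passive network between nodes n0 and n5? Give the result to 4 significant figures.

R_eq = 8.631 Ω

Element admittances at DC:
  Y(R1) = 0.002083 S between n1,n0
  Y(R2) = 0.1000 S between n2,n5
  Y(R3) = 0.4425 S between n2,n3
  Y(R4) = 0.0001166 S between n0,n1
  Y(R5) = 0.005376 S between n3,n0
  Y(R6) = 0.1795 S between n3,n0
  Y(R7) = 0.0001742 S between n5,n4
  Y(R8) = 0.004566 S between n5,n0
  Y(R9) = 0.002033 S between n1,n2
  Y(R10) = 0.09091 S between n4,n0
  Y(R11) = 0.001965 S between n4,n0
  Y(R12) = 0.3165 S between n3,n1
  Y(R13) = 0.01456 S between n0,n2
  Y(R14) = 0.1175 S between n4,n5
  Iprobe: injects 0.0198 A into n5 (from n0)
Assemble and solve the 5×5 MNA system:
  V(n1)=0.04864  V(n2)=0.06940  V(n3)=0.04884  V(n4)=0.09551  V(n5)=0.1709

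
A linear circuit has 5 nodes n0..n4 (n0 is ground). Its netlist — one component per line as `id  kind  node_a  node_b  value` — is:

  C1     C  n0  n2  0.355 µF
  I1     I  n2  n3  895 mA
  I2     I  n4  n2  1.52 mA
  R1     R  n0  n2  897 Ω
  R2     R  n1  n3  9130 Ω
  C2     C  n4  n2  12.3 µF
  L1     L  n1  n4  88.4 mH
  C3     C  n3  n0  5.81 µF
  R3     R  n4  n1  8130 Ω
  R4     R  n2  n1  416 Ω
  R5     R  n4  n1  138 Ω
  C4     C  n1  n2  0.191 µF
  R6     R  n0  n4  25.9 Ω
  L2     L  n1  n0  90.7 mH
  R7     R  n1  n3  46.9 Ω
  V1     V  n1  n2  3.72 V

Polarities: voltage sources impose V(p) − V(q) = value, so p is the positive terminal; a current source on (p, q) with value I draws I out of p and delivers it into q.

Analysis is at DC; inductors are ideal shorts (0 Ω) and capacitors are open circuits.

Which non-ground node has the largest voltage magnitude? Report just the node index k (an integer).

3

Apply KCL at each of the 4 non-ground nodes and solve the resulting linear system.
Node n1: branches {R2, L1, R3, R4, R5, C4, L2, R7, V1} → V_1 = 0.000
Node n2: branches {C1, I1, I2, R1, C2, R4, C4, V1} → V_2 = -3.720
Node n3: branches {I1, R2, C3, R7} → V_3 = 41.76
Node n4: branches {I2, C2, L1, R3, R5, R6} → V_4 = 0.000
Source currents: i(L1)=0.001520, i(L2)=0.004147, i(V1)=0.8804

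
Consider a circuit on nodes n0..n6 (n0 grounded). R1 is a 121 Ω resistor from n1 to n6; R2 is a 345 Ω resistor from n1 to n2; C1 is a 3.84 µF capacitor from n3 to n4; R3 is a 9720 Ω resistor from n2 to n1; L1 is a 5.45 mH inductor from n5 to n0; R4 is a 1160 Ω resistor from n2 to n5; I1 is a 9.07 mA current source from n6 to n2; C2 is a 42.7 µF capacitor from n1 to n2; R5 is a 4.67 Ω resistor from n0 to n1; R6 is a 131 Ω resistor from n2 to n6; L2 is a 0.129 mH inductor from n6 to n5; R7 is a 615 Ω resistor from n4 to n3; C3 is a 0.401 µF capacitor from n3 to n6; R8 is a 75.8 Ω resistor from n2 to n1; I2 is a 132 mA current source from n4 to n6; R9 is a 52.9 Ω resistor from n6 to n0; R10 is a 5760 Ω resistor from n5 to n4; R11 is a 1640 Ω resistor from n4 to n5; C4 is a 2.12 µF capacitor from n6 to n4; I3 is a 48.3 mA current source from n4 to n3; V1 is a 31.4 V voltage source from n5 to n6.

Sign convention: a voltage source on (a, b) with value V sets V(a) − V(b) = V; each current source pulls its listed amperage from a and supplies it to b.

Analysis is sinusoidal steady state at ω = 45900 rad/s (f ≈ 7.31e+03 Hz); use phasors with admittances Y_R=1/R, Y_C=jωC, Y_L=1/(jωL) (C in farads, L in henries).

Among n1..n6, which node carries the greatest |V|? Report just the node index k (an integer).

Element admittances at ω=45900 rad/s:
  Y(R1) = 0.008264+0.000j S between n1,n6
  Y(R2) = 0.002899+0.000j S between n1,n2
  Y(C1) = 0.000+0.1763j S between n3,n4
  Y(R3) = 0.0001029+0.000j S between n2,n1
  Y(L1) = 0.000-0.003998j S between n5,n0
  Y(R4) = 0.0008621+0.000j S between n2,n5
  I1: injects 0.00907 A into n2 (from n6)
  Y(C2) = 0.000+1.960j S between n1,n2
  Y(R5) = 0.2141+0.000j S between n0,n1
  Y(R6) = 0.007634+0.000j S between n2,n6
  Y(L2) = 0.000-0.1689j S between n6,n5
  Y(R7) = 0.001626+0.000j S between n4,n3
  Y(C3) = 0.000+0.01841j S between n3,n6
  Y(R8) = 0.01319+0.000j S between n2,n1
  I2: injects 0.132 A into n6 (from n4)
  Y(R9) = 0.01890+0.000j S between n6,n0
  Y(R10) = 0.0001736+0.000j S between n5,n4
  Y(R11) = 0.0006098+0.000j S between n4,n5
  Y(C4) = 0.000+0.09731j S between n6,n4
  I3: injects 0.0483 A into n3 (from n4)
  V1: constraint V(n5)−V(n6) = 31.4
Assemble and solve the 7×7 MNA system:
  V(n1)=0.05628+0.2532j  V(n2)=0.07042+0.2411j  V(n3)=-1.377+4.123j  V(n4)=-1.381+4.464j  V(n5)=30.03+3.482j  V(n6)=-1.374+3.482j
  i(V1)=-0.06435+5.421j

5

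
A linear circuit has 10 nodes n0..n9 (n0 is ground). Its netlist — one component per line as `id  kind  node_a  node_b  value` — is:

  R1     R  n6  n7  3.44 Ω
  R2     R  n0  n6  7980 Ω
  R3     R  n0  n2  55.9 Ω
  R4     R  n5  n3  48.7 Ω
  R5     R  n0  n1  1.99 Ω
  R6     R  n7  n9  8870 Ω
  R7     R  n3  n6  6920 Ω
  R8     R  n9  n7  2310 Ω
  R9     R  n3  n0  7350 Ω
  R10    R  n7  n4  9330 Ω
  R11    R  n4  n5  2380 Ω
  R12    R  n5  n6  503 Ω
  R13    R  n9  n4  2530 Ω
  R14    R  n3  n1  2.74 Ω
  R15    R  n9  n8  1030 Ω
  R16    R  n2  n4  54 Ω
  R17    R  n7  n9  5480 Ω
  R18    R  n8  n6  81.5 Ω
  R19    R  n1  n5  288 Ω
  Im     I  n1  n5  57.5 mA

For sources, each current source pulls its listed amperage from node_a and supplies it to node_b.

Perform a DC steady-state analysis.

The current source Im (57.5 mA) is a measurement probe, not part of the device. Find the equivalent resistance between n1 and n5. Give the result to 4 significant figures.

R_eq = 42.05 Ω

Apply KCL at each of the 9 non-ground nodes and solve the resulting linear system.
Node n1: branches {R5, R14, R19, Im} → V_1 = -0.003748
Node n2: branches {R3, R16} → V_2 = 0.09154
Node n3: branches {R4, R7, R9, R14} → V_3 = 0.1256
Node n4: branches {R10, R11, R13, R16} → V_4 = 0.1800
Node n5: branches {R4, R11, R12, R19, Im} → V_5 = 2.414
Node n6: branches {R1, R2, R7, R12, R18} → V_6 = 1.824
Node n7: branches {R1, R6, R8, R10, R17} → V_7 = 1.823
Node n8: branches {R15, R18} → V_8 = 1.801
Node n9: branches {R6, R8, R13, R15, R17} → V_9 = 1.502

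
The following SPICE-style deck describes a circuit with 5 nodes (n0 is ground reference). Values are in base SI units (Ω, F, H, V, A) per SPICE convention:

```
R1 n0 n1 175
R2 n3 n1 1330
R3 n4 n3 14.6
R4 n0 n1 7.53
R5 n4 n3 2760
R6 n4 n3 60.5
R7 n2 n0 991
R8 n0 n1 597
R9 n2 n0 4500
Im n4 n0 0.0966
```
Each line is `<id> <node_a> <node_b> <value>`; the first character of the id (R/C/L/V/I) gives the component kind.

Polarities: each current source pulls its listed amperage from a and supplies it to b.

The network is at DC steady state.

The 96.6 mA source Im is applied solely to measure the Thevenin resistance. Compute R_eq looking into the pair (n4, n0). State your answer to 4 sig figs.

R_eq = 1349. Ω

Element admittances at DC:
  Y(R1) = 0.005714 S between n0,n1
  Y(R2) = 0.0007519 S between n3,n1
  Y(R3) = 0.06849 S between n4,n3
  Y(R4) = 0.1328 S between n0,n1
  Y(R5) = 0.0003623 S between n4,n3
  Y(R6) = 0.01653 S between n4,n3
  Y(R7) = 0.001009 S between n2,n0
  Y(R8) = 0.001675 S between n0,n1
  Y(R9) = 0.0002222 S between n2,n0
  Im: injects 0.0966 A into n0 (from n4)
Assemble and solve the 4×4 MNA system:
  V(n1)=-0.6891  V(n2)=0.000  V(n3)=-129.2  V(n4)=-130.3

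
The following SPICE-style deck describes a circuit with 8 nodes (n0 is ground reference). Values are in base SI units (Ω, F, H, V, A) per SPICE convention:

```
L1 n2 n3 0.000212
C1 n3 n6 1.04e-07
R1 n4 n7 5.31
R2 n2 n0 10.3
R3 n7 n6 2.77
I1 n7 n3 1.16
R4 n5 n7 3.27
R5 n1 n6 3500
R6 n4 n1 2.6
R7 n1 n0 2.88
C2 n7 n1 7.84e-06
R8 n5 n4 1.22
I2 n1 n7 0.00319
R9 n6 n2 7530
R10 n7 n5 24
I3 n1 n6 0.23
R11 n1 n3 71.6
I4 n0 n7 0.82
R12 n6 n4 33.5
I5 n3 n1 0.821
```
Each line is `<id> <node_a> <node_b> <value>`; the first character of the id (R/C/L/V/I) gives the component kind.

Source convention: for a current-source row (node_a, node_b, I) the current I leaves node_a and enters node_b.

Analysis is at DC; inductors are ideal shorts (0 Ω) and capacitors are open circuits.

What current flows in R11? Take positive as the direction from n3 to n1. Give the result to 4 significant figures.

0.02481 A

Element admittances at DC:
  L1: short n2↔n3 (DC inductor)
  Y(C1) = 0.000 S between n3,n6
  Y(R1) = 0.1883 S between n4,n7
  Y(R2) = 0.09709 S between n2,n0
  Y(R3) = 0.3610 S between n7,n6
  I1: injects 1.16 A into n3 (from n7)
  Y(R4) = 0.3058 S between n5,n7
  Y(R5) = 0.0002857 S between n1,n6
  Y(R6) = 0.3846 S between n4,n1
  Y(R7) = 0.3472 S between n1,n0
  Y(C2) = 0.000 S between n7,n1
  Y(R8) = 0.8197 S between n5,n4
  I2: injects 0.00319 A into n7 (from n1)
  Y(R9) = 0.0001328 S between n6,n2
  Y(R10) = 0.04167 S between n7,n5
  I3: injects 0.23 A into n6 (from n1)
  Y(R11) = 0.01397 S between n1,n3
  I4: injects 0.82 A into n7 (from n0)
  Y(R12) = 0.02985 S between n6,n4
  I5: injects 0.821 A into n1 (from n3)
Assemble and solve the 8×8 MNA system:
  V(n1)=1.457  V(n2)=3.234  V(n3)=3.234  V(n4)=1.180  V(n5)=1.100  V(n6)=1.520  V(n7)=0.9102
  i(L1)=-0.3142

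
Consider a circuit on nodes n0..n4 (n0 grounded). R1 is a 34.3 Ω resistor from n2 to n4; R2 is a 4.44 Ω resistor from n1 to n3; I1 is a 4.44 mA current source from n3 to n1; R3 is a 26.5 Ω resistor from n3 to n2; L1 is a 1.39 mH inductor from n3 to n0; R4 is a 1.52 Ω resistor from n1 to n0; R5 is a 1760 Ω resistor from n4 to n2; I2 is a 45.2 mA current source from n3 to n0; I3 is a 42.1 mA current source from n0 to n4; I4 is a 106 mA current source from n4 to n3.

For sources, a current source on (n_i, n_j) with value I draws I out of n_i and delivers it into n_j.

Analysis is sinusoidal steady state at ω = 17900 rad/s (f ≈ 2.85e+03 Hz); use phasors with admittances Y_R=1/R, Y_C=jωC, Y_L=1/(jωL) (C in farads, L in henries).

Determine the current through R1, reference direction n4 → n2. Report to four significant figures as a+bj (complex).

Element admittances at ω=17900 rad/s:
  Y(R1) = 0.02915+0.000j S between n2,n4
  Y(R2) = 0.2252+0.000j S between n1,n3
  I1: injects 0.00444 A into n1 (from n3)
  Y(R3) = 0.03774+0.000j S between n3,n2
  Y(L1) = 0.000-0.04019j S between n3,n0
  Y(R4) = 0.6579+0.000j S between n1,n0
  Y(R5) = 0.0005682+0.000j S between n4,n2
  I2: injects 0.0452 A into n0 (from n3)
  I3: injects 0.0421 A into n4 (from n0)
  I4: injects 0.106 A into n3 (from n4)
Assemble and solve the 4×4 MNA system:
  V(n1)=-0.004183-0.002206j  V(n2)=-1.729-0.008652j  V(n3)=-0.03612-0.008652j  V(n4)=-3.879-0.008652j

-0.06268+0.000j A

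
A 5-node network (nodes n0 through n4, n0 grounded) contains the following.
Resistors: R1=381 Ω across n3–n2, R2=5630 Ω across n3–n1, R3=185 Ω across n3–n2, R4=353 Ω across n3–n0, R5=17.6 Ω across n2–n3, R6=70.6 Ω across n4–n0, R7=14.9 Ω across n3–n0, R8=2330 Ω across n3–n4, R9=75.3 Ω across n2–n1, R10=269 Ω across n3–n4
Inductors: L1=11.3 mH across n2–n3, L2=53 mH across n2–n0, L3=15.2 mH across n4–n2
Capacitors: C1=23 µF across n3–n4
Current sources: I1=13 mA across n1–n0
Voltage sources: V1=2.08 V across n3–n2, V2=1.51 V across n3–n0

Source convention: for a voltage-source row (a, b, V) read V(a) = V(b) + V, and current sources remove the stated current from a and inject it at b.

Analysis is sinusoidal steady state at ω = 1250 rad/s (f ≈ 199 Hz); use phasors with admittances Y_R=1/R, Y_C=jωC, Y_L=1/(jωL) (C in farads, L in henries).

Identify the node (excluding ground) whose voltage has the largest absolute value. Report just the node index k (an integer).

4

Element admittances at ω=1250 rad/s:
  Y(R1) = 0.002625+0.000j S between n3,n2
  Y(R2) = 0.0001776+0.000j S between n3,n1
  Y(R3) = 0.005405+0.000j S between n3,n2
  Y(R4) = 0.002833+0.000j S between n3,n0
  Y(R5) = 0.05682+0.000j S between n2,n3
  Y(L1) = 0.000-0.07080j S between n2,n3
  Y(C1) = 0.000+0.02875j S between n3,n4
  Y(R6) = 0.01416+0.000j S between n4,n0
  I1: injects 0.013 A into n0 (from n1)
  Y(R7) = 0.06711+0.000j S between n3,n0
  Y(R8) = 0.0004292+0.000j S between n3,n4
  Y(L2) = 0.000-0.01509j S between n2,n0
  Y(R9) = 0.01328+0.000j S between n2,n1
  Y(L3) = 0.000-0.05263j S between n4,n2
  Y(R10) = 0.003717+0.000j S between n3,n4
  V1: constraint V(n3)−V(n2) = 2.08
  V2: constraint V(n3)−V(n0) = 1.51
Assemble and solve the 6×6 MNA system:
  V(n1)=-1.509+0.000j  V(n2)=-0.5700+0.000j  V(n3)=1.510+0.000j  V(n4)=-1.809+1.649j
  i(V1)=-0.2092+0.09063j  i(V2)=-0.09299-0.03197j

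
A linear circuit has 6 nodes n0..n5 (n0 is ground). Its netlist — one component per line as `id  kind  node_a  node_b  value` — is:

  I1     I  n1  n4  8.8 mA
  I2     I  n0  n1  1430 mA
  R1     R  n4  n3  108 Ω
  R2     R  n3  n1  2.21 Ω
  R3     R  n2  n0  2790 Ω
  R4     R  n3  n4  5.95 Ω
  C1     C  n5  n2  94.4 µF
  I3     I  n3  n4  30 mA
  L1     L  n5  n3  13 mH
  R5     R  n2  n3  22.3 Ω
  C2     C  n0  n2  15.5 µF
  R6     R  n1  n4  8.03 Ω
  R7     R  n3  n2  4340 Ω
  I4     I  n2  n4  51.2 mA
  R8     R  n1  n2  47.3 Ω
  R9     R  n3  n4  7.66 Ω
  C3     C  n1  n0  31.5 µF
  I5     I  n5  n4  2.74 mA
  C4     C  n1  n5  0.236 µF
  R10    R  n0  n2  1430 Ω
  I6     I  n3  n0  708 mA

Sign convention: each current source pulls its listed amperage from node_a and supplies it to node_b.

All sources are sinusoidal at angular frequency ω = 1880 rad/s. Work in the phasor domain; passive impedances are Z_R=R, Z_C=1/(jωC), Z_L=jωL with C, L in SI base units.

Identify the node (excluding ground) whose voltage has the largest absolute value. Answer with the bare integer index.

MNA unknowns: 5 node voltages V₁..V_5
I1: z[1]−=0.0088, z[4]+=0.0088
I2: z[0]−=1.43, z[1]+=1.43
R1: Y=0.009259+0.000j on G[4,3]
R2: Y=0.4525+0.000j on G[3,1]
R3: Y=0.0003584+0.000j on G[2,0]
R4: Y=0.1681+0.000j on G[3,4]
C1: Y=0.000+0.1775j on G[5,2]
I3: z[3]−=0.03, z[4]+=0.03
L1: Y=0.000-0.04092j on G[5,3]
R5: Y=0.04484+0.000j on G[2,3]
C2: Y=0.000+0.02914j on G[0,2]
R6: Y=0.1245+0.000j on G[1,4]
R7: Y=0.0002304+0.000j on G[3,2]
I4: z[2]−=0.0512, z[4]+=0.0512
R8: Y=0.02114+0.000j on G[1,2]
R9: Y=0.1305+0.000j on G[3,4]
C3: Y=0.000+0.05922j on G[1,0]
I5: z[5]−=0.00274, z[4]+=0.00274
C4: Y=0.000+0.0004437j on G[1,5]
R10: Y=0.0006993+0.000j on G[0,2]
I6: z[3]−=0.708, z[0]+=0.708
solve → V1=1.713-7.920j, V2=-3.161-8.797j, V3=0.09331-7.693j, V4=0.7742-7.758j, V5=-4.118-9.104j

5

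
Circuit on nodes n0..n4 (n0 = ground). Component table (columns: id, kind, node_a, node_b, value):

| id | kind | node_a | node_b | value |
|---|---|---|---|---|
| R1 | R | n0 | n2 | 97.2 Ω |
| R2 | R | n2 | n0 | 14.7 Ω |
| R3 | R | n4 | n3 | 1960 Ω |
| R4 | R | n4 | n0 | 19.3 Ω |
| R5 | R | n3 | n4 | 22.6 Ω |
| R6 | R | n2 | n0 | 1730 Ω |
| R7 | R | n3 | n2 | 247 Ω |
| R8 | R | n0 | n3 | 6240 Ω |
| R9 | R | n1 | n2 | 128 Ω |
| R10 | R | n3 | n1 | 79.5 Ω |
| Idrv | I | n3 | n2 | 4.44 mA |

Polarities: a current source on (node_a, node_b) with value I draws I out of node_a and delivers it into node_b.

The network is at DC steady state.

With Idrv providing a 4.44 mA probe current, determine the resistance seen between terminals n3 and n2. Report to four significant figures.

MNA unknowns: 4 node voltages V₁..V_4
R1: Y=0.01029 on G[0,2]
R2: Y=0.06803 on G[2,0]
R3: Y=0.0005102 on G[4,3]
R4: Y=0.05181 on G[4,0]
R5: Y=0.04425 on G[3,4]
R6: Y=0.0005780 on G[2,0]
R7: Y=0.004049 on G[3,2]
R8: Y=0.0001603 on G[0,3]
R9: Y=0.007812 on G[1,2]
R10: Y=0.01258 on G[3,1]
Idrv: z[3]−=0.00444, z[2]+=0.00444
solve → V1=-0.06202, V2=0.03805, V3=-0.1242, V4=-0.05755

R_eq = 36.53 Ω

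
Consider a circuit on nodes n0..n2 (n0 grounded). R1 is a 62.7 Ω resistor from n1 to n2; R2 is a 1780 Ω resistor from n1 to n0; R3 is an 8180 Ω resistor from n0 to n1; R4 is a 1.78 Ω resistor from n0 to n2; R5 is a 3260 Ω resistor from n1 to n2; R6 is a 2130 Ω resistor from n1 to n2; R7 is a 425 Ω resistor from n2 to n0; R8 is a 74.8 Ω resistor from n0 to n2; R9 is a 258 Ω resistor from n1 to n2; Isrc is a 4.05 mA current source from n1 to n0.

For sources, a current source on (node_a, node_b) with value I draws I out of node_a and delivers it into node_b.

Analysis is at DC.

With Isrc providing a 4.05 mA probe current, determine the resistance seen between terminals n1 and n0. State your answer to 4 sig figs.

MNA unknowns: 2 node voltages V₁..V_2
R1: Y=0.01595 on G[1,2]
R2: Y=0.0005618 on G[1,0]
R3: Y=0.0001222 on G[0,1]
R4: Y=0.5618 on G[0,2]
R5: Y=0.0003067 on G[1,2]
R6: Y=0.0004695 on G[1,2]
R7: Y=0.002353 on G[2,0]
R8: Y=0.01337 on G[0,2]
R9: Y=0.003876 on G[1,2]
Isrc: z[1]−=0.00405, z[0]+=0.00405
solve → V1=-0.1968, V2=-0.006780

R_eq = 48.60 Ω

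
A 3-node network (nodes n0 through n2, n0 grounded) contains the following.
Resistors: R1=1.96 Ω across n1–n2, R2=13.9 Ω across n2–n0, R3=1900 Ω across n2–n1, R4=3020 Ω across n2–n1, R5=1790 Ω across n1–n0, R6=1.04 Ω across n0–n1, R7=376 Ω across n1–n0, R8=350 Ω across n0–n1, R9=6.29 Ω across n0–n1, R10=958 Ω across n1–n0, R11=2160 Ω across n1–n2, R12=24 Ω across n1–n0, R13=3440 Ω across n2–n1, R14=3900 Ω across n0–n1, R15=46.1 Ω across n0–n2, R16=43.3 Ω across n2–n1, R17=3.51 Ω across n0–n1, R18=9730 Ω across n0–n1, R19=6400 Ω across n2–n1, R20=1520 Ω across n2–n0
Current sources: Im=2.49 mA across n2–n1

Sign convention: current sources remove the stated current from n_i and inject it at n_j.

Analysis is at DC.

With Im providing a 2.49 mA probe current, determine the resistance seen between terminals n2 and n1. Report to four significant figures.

R_eq = 1.604 Ω

Element admittances at DC:
  Y(R1) = 0.5102 S between n1,n2
  Y(R2) = 0.07194 S between n2,n0
  Y(R3) = 0.0005263 S between n2,n1
  Y(R4) = 0.0003311 S between n2,n1
  Y(R5) = 0.0005587 S between n1,n0
  Y(R6) = 0.9615 S between n0,n1
  Y(R7) = 0.002660 S between n1,n0
  Y(R8) = 0.002857 S between n0,n1
  Y(R9) = 0.1590 S between n0,n1
  Y(R10) = 0.001044 S between n1,n0
  Y(R11) = 0.0004630 S between n1,n2
  Y(R12) = 0.04167 S between n1,n0
  Y(R13) = 0.0002907 S between n2,n1
  Y(R14) = 0.0002564 S between n0,n1
  Y(R15) = 0.02169 S between n0,n2
  Y(R16) = 0.02309 S between n2,n1
  Y(R17) = 0.2849 S between n0,n1
  Y(R18) = 0.0001028 S between n0,n1
  Y(R19) = 0.0001563 S between n2,n1
  Y(R20) = 0.0006579 S between n2,n0
  Im: injects 0.00249 A into n1 (from n2)
Assemble and solve the 2×2 MNA system:
  V(n1)=0.0002431  V(n2)=-0.003750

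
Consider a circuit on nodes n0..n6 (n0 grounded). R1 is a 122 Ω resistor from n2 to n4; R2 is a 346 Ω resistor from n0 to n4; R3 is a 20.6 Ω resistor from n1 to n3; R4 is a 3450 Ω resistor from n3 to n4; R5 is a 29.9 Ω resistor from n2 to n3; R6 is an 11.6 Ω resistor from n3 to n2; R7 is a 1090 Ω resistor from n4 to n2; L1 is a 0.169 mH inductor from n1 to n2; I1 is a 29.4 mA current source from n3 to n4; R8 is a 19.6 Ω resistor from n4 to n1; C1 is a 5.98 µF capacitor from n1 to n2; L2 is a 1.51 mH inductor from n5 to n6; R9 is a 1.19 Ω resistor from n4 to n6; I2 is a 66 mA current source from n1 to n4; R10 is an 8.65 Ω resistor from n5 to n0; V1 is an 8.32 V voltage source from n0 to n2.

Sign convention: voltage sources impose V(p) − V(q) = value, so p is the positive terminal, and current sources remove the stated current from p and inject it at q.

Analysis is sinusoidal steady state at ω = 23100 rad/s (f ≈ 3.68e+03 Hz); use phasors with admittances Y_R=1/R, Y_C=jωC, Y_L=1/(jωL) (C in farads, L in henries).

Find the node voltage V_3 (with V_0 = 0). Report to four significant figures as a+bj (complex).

-8.233+0.09875j V

Element admittances at ω=23100 rad/s:
  Y(R1) = 0.008197+0.000j S between n2,n4
  Y(R2) = 0.002890+0.000j S between n0,n4
  Y(R3) = 0.04854+0.000j S between n1,n3
  Y(R4) = 0.0002899+0.000j S between n3,n4
  Y(R5) = 0.03344+0.000j S between n2,n3
  Y(R6) = 0.08621+0.000j S between n3,n2
  Y(R7) = 0.0009174+0.000j S between n4,n2
  Y(L1) = 0.000-0.2562j S between n1,n2
  I1: injects 0.0294 A into n4 (from n3)
  Y(R8) = 0.05102+0.000j S between n4,n1
  Y(C1) = 0.000+0.1381j S between n1,n2
  Y(L2) = 0.000-0.02867j S between n5,n6
  Y(R9) = 0.8403+0.000j S between n4,n6
  I2: injects 0.066 A into n4 (from n1)
  Y(R10) = 0.1156+0.000j S between n5,n0
  V1: constraint V(n0)−V(n2) = 8.32
Assemble and solve the 7×7 MNA system:
  V(n1)=-7.433+0.3515j  V(n2)=-8.320+0.000j  V(n3)=-8.233+0.09875j  V(n4)=-4.566-1.459j  V(n5)=-0.6310+0.9544j  V(n6)=-4.480-1.590j
  i(V1)=-0.08615+0.1061j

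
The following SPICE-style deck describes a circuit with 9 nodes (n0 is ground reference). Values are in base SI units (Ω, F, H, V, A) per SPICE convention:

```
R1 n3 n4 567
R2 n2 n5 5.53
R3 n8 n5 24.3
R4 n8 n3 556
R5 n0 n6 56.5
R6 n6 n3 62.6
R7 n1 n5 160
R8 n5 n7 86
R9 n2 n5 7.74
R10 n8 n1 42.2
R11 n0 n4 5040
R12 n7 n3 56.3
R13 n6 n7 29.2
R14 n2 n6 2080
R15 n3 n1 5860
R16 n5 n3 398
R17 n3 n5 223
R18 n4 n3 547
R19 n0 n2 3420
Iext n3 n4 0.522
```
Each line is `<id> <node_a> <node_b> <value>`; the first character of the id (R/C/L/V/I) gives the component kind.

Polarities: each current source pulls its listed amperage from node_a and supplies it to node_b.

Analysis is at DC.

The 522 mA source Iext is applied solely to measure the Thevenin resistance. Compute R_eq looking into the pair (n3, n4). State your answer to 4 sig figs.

Element admittances at DC:
  Y(R1) = 0.001764 S between n3,n4
  Y(R2) = 0.1808 S between n2,n5
  Y(R3) = 0.04115 S between n8,n5
  Y(R4) = 0.001799 S between n8,n3
  Y(R5) = 0.01770 S between n0,n6
  Y(R6) = 0.01597 S between n6,n3
  Y(R7) = 0.006250 S between n1,n5
  Y(R8) = 0.01163 S between n5,n7
  Y(R9) = 0.1292 S between n2,n5
  Y(R10) = 0.02370 S between n8,n1
  Y(R11) = 0.0001984 S between n0,n4
  Y(R12) = 0.01776 S between n7,n3
  Y(R13) = 0.03425 S between n6,n7
  Y(R14) = 0.0004808 S between n2,n6
  Y(R15) = 0.0001706 S between n3,n1
  Y(R16) = 0.002513 S between n5,n3
  Y(R17) = 0.004484 S between n3,n5
  Y(R18) = 0.001828 S between n4,n3
  Y(R19) = 0.0002924 S between n0,n2
  Iext: injects 0.522 A into n4 (from n3)
Assemble and solve the 8×8 MNA system:
  V(n1)=-2.038  V(n2)=-2.022  V(n3)=-2.373  V(n4)=135.5  V(n5)=-2.025  V(n6)=-1.485  V(n7)=-1.832  V(n8)=-2.039

R_eq = 264.1 Ω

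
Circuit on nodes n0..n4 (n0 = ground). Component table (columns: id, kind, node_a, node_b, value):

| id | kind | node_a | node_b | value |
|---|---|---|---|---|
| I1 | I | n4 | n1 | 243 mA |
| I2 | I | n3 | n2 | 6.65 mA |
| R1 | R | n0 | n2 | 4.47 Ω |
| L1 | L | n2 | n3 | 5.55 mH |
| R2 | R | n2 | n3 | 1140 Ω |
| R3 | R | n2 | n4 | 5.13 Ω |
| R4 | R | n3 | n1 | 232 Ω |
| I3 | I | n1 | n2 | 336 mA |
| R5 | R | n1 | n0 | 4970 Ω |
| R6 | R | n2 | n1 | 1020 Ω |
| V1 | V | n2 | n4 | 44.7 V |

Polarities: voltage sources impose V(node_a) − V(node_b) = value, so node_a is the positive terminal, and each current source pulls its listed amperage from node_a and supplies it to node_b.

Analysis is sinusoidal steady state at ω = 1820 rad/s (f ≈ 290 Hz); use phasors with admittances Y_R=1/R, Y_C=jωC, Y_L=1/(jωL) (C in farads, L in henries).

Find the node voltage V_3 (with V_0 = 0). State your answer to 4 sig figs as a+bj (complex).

Element admittances at ω=1820 rad/s:
  I1: injects 0.243 A into n1 (from n4)
  I2: injects 0.00665 A into n2 (from n3)
  Y(R1) = 0.2237+0.000j S between n0,n2
  Y(L1) = 0.000-0.09900j S between n2,n3
  Y(R2) = 0.0008772+0.000j S between n2,n3
  Y(R3) = 0.1949+0.000j S between n2,n4
  Y(R4) = 0.004310+0.000j S between n3,n1
  I3: injects 0.336 A into n2 (from n1)
  Y(R5) = 0.0002012+0.000j S between n1,n0
  Y(R6) = 0.0009804+0.000j S between n2,n1
  V1: constraint V(n2)−V(n4) = 44.7
Assemble and solve the 5×5 MNA system:
  V(n1)=-16.93-0.6306j  V(n2)=0.01523+0.0005672j  V(n3)=0.0005692-0.8036j  V(n4)=-44.68+0.0005672j
  i(V1)=-8.470+0.000j

0.0005692-0.8036j V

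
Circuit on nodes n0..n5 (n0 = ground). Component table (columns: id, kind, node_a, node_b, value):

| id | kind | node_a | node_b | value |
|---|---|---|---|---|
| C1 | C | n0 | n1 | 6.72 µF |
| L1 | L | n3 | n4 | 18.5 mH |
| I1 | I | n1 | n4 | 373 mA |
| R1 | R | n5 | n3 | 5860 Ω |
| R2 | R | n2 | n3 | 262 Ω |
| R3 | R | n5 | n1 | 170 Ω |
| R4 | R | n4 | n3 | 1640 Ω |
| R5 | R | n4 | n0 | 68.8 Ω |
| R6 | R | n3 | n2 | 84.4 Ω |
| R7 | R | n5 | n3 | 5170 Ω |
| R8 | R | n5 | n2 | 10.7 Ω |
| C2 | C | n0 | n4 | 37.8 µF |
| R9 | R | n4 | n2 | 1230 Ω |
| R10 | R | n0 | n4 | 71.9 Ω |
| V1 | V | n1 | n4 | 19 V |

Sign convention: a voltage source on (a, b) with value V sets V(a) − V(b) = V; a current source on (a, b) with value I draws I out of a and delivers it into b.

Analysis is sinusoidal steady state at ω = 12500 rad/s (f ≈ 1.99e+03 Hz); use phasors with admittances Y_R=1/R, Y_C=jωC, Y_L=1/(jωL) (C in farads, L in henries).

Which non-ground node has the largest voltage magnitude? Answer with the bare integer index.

1

Apply KCL at each of the 5 non-ground nodes and solve the resulting linear system.
Node n1: branches {C1, I1, R3, V1} → V_1 = 16.14-0.1462j
Node n2: branches {R2, R6, R8, R9} → V_2 = 7.989+5.009j
Node n3: branches {L1, R1, R2, R4, R6, R7} → V_3 = 5.732+7.047j
Node n4: branches {L1, I1, R4, R5, C2, R9, R10, V1} → V_4 = -2.860-0.1462j
Node n5: branches {R1, R3, R7, R8} → V_5 = 8.461+4.712j
Source currents: i(V1)=-0.4304-1.327j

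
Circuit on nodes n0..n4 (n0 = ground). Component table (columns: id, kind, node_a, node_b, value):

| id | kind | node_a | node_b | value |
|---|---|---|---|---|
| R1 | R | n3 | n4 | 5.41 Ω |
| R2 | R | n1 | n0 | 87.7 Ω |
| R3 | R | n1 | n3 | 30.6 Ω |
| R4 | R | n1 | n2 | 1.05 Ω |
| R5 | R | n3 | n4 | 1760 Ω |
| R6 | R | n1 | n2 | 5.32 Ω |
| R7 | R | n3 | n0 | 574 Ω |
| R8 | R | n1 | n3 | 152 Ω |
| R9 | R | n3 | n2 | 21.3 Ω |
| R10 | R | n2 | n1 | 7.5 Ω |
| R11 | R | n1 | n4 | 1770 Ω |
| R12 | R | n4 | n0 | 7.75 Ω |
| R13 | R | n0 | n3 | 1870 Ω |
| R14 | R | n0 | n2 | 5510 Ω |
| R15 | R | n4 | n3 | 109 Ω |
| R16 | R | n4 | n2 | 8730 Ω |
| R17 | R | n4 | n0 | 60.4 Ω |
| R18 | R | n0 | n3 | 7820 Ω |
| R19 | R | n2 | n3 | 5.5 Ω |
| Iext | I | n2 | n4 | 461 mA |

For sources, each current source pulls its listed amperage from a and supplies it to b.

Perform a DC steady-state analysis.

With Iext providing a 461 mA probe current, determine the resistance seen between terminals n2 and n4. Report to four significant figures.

Apply KCL at each of the 4 non-ground nodes and solve the resulting linear system.
Node n1: branches {R2, R3, R4, R6, R8, R10, R11} → V_1 = -3.339
Node n2: branches {R4, R6, R9, R10, R14, R16, R19, Iext} → V_2 = -3.416
Node n3: branches {R1, R3, R5, R7, R8, R9, R13, R15, R18, R19} → V_3 = -1.839
Node n4: branches {R1, R5, R11, R12, R15, R16, R17, Iext} → V_4 = 0.2961

R_eq = 8.053 Ω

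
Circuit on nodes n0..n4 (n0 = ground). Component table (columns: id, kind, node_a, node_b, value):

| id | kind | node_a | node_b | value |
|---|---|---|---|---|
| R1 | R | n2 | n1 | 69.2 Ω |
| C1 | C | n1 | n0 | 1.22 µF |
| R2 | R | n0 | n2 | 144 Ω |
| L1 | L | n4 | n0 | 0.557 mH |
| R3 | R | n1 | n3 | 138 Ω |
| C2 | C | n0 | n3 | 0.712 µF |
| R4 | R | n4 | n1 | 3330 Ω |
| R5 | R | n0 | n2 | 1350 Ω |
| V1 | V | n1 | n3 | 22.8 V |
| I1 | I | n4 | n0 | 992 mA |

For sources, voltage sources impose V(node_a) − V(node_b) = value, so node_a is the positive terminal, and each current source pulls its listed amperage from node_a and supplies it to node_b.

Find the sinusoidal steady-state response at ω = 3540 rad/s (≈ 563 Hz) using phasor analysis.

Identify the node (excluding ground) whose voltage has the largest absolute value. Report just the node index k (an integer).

3

Apply KCL at each of the 4 non-ground nodes and solve the resulting linear system.
Node n1: branches {R1, C1, R3, R4, V1} → V_1 = 5.183+4.030j
Node n2: branches {R1, R2, R5} → V_2 = 3.384+2.631j
Node n3: branches {R3, C2, V1} → V_3 = -17.62+4.030j
Node n4: branches {L1, R4, I1} → V_4 = -0.003543-1.953j
Source currents: i(V1)=-0.1754-0.04440j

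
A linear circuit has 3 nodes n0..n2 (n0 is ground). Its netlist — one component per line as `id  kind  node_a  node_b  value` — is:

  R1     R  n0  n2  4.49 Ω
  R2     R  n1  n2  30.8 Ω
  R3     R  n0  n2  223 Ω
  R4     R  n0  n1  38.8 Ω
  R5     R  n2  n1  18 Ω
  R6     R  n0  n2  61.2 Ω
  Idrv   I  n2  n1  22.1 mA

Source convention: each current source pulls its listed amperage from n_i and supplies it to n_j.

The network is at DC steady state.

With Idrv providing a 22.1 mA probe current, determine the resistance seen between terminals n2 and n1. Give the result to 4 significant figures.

R_eq = 8.982 Ω

Apply KCL at each of the 2 non-ground nodes and solve the resulting linear system.
Node n1: branches {R2, R4, R5, Idrv} → V_1 = 0.1795
Node n2: branches {R1, R2, R3, R5, R6, Idrv} → V_2 = -0.01900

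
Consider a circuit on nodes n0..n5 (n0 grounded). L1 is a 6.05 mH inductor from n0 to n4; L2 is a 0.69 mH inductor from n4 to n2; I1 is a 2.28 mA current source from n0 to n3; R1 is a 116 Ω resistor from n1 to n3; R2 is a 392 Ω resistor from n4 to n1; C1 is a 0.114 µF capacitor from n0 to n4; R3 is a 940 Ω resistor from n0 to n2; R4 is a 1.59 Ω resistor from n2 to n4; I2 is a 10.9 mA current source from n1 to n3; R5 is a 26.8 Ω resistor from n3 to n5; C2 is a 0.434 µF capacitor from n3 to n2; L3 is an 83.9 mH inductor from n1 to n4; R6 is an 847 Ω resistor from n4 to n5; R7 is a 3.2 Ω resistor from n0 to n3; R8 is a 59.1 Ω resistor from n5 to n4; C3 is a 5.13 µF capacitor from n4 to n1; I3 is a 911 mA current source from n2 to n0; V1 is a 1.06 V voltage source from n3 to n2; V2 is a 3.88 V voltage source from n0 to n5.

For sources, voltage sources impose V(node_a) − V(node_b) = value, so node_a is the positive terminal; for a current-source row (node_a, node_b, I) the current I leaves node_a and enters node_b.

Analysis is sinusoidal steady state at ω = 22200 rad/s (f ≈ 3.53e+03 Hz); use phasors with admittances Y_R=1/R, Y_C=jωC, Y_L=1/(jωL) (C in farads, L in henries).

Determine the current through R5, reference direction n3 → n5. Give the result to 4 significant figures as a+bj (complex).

0.03322-0.001958j A

Element admittances at ω=22200 rad/s:
  Y(L1) = 0.000-0.007445j S between n0,n4
  Y(L2) = 0.000-0.06528j S between n4,n2
  I1: injects 0.00228 A into n3 (from n0)
  Y(R1) = 0.008621+0.000j S between n1,n3
  Y(R2) = 0.002551+0.000j S between n4,n1
  Y(C1) = 0.000+0.002531j S between n0,n4
  Y(R3) = 0.001064+0.000j S between n0,n2
  Y(R4) = 0.6289+0.000j S between n2,n4
  I2: injects 0.0109 A into n3 (from n1)
  Y(R5) = 0.03731+0.000j S between n3,n5
  Y(C2) = 0.000+0.009635j S between n3,n2
  Y(L3) = 0.000-0.0005369j S between n1,n4
  Y(R6) = 0.001181+0.000j S between n4,n5
  Y(R7) = 0.3125+0.000j S between n0,n3
  Y(R8) = 0.01692+0.000j S between n5,n4
  Y(C3) = 0.000+0.1139j S between n4,n1
  I3: injects 0.911 A into n0 (from n2)
  V1: constraint V(n3)−V(n2) = 1.06
  V2: constraint V(n0)−V(n5) = 3.88
Assemble and solve the 7×7 MNA system:
  V(n1)=-4.044-0.06499j  V(n2)=-4.050-0.05247j  V(n3)=-2.990-0.05247j  V(n4)=-4.044-0.08100j  V(n5)=-3.880+0.000j
  i(V1)=0.9051+0.008033j  i(V2)=-0.03025+0.003424j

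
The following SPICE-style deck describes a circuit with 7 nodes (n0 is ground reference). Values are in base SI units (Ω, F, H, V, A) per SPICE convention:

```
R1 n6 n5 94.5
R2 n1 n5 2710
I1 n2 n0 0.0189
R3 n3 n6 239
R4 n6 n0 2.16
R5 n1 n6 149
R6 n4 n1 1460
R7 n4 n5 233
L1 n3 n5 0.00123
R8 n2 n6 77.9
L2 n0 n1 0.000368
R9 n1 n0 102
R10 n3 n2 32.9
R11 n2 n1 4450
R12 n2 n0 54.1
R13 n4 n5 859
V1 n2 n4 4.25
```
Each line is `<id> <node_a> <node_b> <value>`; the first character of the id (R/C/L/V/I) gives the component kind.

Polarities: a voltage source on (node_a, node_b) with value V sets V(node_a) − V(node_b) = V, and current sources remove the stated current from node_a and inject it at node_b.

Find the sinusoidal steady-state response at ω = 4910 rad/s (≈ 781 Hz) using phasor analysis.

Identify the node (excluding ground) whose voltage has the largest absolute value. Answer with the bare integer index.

4

Element admittances at ω=4910 rad/s:
  Y(R1) = 0.01058+0.000j S between n6,n5
  Y(R2) = 0.0003690+0.000j S between n1,n5
  I1: injects 0.0189 A into n0 (from n2)
  Y(R3) = 0.004184+0.000j S between n3,n6
  Y(R4) = 0.4630+0.000j S between n6,n0
  Y(R5) = 0.006711+0.000j S between n1,n6
  Y(R6) = 0.0006849+0.000j S between n4,n1
  Y(R7) = 0.004292+0.000j S between n4,n5
  Y(L1) = 0.000-0.1656j S between n3,n5
  Y(R8) = 0.01284+0.000j S between n2,n6
  Y(L2) = 0.000-0.5534j S between n0,n1
  Y(R9) = 0.009804+0.000j S between n1,n0
  Y(R10) = 0.03040+0.000j S between n3,n2
  Y(R11) = 0.0002247+0.000j S between n2,n1
  Y(R12) = 0.01848+0.000j S between n2,n0
  Y(R13) = 0.001164+0.000j S between n4,n5
  V1: constraint V(n2)−V(n4) = 4.25
Assemble and solve the 7×7 MNA system:
  V(n1)=-0.0001824-0.006333j  V(n2)=-0.2248+0.01189j  V(n3)=-0.6181+0.03622j  V(n4)=-4.475+0.01189j  V(n5)=-0.6235-0.05099j  V(n6)=-0.02427-0.0005588j
  i(V1)=-0.02408+0.0003556j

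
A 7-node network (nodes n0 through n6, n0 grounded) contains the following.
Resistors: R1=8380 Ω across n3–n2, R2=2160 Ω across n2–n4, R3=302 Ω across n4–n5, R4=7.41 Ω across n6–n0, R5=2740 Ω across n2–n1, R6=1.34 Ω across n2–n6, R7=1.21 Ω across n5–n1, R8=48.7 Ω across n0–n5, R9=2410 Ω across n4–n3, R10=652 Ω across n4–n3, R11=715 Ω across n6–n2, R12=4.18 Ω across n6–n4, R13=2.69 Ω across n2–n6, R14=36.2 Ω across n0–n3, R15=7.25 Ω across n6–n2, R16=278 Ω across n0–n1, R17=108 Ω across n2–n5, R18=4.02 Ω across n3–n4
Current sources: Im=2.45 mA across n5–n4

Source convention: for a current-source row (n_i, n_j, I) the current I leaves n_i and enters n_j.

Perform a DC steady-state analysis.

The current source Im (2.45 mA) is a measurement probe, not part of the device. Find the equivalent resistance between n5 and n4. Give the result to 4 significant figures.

MNA unknowns: 6 node voltages V₁..V_6
R1: Y=0.0001193 on G[3,2]
R2: Y=0.0004630 on G[2,4]
R3: Y=0.003311 on G[4,5]
R4: Y=0.1350 on G[6,0]
R5: Y=0.0003650 on G[2,1]
R6: Y=0.7463 on G[2,6]
R7: Y=0.8264 on G[5,1]
R8: Y=0.02053 on G[0,5]
R9: Y=0.0004149 on G[4,3]
R10: Y=0.001534 on G[4,3]
R11: Y=0.001399 on G[6,2]
R12: Y=0.2392 on G[6,4]
R13: Y=0.3717 on G[2,6]
R14: Y=0.02762 on G[0,3]
R15: Y=0.1379 on G[6,2]
R16: Y=0.003597 on G[0,1]
R17: Y=0.009259 on G[2,5]
R18: Y=0.2488 on G[3,4]
Im: z[5]−=0.00245, z[4]+=0.00245
solve → V1=-0.06240, V2=0.007758, V3=0.01422, V4=0.01579, V5=-0.06271, V6=0.008294

R_eq = 32.04 Ω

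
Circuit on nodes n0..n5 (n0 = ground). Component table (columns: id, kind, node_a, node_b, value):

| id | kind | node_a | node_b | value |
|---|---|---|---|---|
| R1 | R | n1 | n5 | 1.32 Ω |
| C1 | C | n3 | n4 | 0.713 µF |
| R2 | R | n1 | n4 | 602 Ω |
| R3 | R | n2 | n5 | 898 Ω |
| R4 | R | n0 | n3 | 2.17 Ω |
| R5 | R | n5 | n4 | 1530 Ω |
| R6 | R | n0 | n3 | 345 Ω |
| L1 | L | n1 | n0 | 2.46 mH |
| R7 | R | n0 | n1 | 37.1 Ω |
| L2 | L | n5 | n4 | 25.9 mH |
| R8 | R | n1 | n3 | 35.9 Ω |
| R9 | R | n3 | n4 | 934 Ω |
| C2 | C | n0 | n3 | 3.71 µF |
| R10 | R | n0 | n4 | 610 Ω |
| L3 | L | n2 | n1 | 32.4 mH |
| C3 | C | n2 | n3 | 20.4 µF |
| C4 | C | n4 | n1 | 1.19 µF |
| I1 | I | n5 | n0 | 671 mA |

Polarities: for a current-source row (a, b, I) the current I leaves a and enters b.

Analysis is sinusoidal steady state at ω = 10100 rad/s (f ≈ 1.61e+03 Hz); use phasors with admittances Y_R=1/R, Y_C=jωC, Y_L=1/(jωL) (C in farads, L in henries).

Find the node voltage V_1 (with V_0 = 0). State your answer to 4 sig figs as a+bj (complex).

Element admittances at ω=10100 rad/s:
  Y(R1) = 0.7576+0.000j S between n1,n5
  Y(C1) = 0.000+0.007201j S between n3,n4
  Y(R2) = 0.001661+0.000j S between n1,n4
  Y(R3) = 0.001114+0.000j S between n2,n5
  Y(R4) = 0.4608+0.000j S between n0,n3
  Y(R5) = 0.0006536+0.000j S between n5,n4
  Y(R6) = 0.002899+0.000j S between n0,n3
  Y(L1) = 0.000-0.04025j S between n1,n0
  Y(R7) = 0.02695+0.000j S between n0,n1
  Y(L2) = 0.000-0.003823j S between n5,n4
  Y(R8) = 0.02786+0.000j S between n1,n3
  Y(R9) = 0.001071+0.000j S between n3,n4
  Y(C2) = 0.000+0.03747j S between n0,n3
  Y(R10) = 0.001639+0.000j S between n0,n4
  Y(L3) = 0.000-0.003056j S between n2,n1
  Y(C3) = 0.000+0.2060j S between n2,n3
  Y(C4) = 0.000+0.01202j S between n4,n1
  I1: injects 0.671 A into n0 (from n5)
Assemble and solve the 5×5 MNA system:
  V(n1)=-8.007-5.720j  V(n2)=-0.4131-0.1831j  V(n3)=-0.4958-0.3109j  V(n4)=-4.102-3.251j  V(n5)=-8.864-5.734j

-8.007-5.720j V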